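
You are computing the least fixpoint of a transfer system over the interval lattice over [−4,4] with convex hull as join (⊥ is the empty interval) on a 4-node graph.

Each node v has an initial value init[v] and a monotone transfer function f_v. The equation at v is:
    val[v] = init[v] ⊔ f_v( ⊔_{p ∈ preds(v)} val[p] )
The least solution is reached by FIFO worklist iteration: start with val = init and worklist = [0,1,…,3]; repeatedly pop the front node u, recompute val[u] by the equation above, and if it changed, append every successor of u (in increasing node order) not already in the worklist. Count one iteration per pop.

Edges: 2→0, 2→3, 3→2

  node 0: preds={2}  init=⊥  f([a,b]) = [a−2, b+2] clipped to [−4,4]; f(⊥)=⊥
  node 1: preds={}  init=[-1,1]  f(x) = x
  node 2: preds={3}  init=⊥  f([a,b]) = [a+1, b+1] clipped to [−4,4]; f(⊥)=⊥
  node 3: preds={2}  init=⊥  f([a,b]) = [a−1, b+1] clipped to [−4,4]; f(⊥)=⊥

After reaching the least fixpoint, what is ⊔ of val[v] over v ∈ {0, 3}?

Trace (4 dequeues):
  [1] u=0 | in ⊥ | out ⊥ | ==
  [2] u=1 | in ⊥ | out [-1,1] | ==
  [3] u=2 | in ⊥ | out ⊥ | ==
  [4] u=3 | in ⊥ | out ⊥ | ==

Converged values:
  [0] ⊥
  [1] [-1,1]
  [2] ⊥
  [3] ⊥

⊥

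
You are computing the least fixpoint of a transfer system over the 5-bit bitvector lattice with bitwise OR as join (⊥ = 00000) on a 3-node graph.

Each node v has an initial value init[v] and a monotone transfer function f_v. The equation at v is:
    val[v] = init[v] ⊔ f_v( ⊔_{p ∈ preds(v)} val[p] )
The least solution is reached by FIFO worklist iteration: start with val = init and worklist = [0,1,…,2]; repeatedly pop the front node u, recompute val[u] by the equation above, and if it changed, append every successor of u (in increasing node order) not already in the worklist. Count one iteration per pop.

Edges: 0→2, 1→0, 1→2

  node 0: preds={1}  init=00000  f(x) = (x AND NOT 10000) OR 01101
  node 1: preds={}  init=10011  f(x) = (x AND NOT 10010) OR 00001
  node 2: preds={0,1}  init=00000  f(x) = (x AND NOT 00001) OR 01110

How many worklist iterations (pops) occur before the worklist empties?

Worklist (3 pops):
  #1 pop 0: in=10011 → 01111 (was 00000); enqueue []
  #2 pop 1: in=00000 → 10011 (no change)
  #3 pop 2: in=11111 → 11110 (was 00000); enqueue []

Fixpoint:
  val[0] = 01111
  val[1] = 10011
  val[2] = 11110

3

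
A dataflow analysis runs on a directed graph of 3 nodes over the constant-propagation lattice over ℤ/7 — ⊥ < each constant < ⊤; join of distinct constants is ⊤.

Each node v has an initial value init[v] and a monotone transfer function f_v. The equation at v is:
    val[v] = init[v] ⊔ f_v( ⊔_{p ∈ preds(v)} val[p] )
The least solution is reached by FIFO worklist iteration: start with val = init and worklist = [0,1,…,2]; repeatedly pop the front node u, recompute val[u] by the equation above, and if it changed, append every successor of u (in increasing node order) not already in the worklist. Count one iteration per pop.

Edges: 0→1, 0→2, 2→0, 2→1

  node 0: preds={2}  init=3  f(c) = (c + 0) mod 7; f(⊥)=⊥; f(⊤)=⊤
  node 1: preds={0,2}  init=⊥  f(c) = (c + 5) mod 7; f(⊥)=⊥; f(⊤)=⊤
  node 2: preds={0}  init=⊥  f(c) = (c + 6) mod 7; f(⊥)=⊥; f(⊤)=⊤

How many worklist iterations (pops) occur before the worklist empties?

Iteration log — 8 steps:
  step 1. node 0  ⊔preds=⊥  new=3  stable
  step 2. node 1  ⊔preds=3  new=1  old=⊥  +wl: 
  step 3. node 2  ⊔preds=3  new=2  old=⊥  +wl: 0,1
  step 4. node 0  ⊔preds=2  new=⊤  old=3  +wl: 2
  step 5. node 1  ⊔preds=⊤  new=⊤  old=1  +wl: 
  step 6. node 2  ⊔preds=⊤  new=⊤  old=2  +wl: 0,1
  step 7. node 0  ⊔preds=⊤  new=⊤  stable
  step 8. node 1  ⊔preds=⊤  new=⊤  stable

Least fixpoint reached:
  node 0: ⊤
  node 1: ⊤
  node 2: ⊤

8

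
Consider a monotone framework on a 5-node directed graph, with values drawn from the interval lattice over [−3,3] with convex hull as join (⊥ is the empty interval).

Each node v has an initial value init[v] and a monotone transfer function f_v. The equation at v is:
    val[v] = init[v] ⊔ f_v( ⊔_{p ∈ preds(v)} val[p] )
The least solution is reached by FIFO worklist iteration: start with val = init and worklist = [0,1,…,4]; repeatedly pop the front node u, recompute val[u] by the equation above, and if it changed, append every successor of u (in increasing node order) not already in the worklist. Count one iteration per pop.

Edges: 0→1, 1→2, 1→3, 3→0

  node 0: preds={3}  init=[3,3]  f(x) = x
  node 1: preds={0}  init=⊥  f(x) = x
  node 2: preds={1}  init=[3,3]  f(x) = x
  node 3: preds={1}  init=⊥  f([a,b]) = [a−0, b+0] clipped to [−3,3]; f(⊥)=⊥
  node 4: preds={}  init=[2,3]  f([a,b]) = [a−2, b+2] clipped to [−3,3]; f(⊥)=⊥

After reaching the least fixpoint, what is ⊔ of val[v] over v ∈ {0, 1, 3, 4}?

[2,3]

Worklist (6 pops):
  #1 pop 0: in=⊥ → [3,3] (no change)
  #2 pop 1: in=[3,3] → [3,3] (was ⊥); enqueue []
  #3 pop 2: in=[3,3] → [3,3] (no change)
  #4 pop 3: in=[3,3] → [3,3] (was ⊥); enqueue [0]
  #5 pop 4: in=⊥ → [2,3] (no change)
  #6 pop 0: in=[3,3] → [3,3] (no change)

Fixpoint:
  val[0] = [3,3]
  val[1] = [3,3]
  val[2] = [3,3]
  val[3] = [3,3]
  val[4] = [2,3]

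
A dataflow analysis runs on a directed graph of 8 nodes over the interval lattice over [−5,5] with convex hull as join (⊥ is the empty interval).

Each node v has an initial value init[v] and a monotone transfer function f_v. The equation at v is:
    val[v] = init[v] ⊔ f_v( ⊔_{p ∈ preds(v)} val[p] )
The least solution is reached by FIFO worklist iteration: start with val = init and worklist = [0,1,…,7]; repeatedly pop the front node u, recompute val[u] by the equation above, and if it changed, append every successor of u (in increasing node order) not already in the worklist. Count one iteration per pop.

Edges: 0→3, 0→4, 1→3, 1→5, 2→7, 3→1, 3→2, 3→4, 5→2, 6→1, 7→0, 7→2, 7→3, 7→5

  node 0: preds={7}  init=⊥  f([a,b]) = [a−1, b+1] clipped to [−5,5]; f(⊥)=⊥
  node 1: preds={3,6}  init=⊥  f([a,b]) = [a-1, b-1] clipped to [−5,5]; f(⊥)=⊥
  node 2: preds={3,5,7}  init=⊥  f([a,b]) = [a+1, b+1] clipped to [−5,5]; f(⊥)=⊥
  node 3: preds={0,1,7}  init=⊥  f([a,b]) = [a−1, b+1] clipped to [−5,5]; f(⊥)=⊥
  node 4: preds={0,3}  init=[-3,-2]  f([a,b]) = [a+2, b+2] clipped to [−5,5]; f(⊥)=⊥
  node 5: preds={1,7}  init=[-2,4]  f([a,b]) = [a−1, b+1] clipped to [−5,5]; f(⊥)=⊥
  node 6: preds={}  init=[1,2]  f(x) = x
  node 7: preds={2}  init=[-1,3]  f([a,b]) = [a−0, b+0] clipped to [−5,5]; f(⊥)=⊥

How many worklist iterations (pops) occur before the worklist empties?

27

Iteration log — 27 steps:
  step 1. node 0  ⊔preds=[-1,3]  new=[-2,4]  old=⊥  +wl: 
  step 2. node 1  ⊔preds=[1,2]  new=[0,1]  old=⊥  +wl: 
  step 3. node 2  ⊔preds=[-2,4]  new=[-1,5]  old=⊥  +wl: 
  step 4. node 3  ⊔preds=[-2,4]  new=[-3,5]  old=⊥  +wl: 1,2
  step 5. node 4  ⊔preds=[-3,5]  new=[-3,5]  old=[-3,-2]  +wl: 
  step 6. node 5  ⊔preds=[-1,3]  new=[-2,4]  stable
  step 7. node 6  ⊔preds=⊥  new=[1,2]  stable
  step 8. node 7  ⊔preds=[-1,5]  new=[-1,5]  old=[-1,3]  +wl: 0,3,5
  step 9. node 1  ⊔preds=[-3,5]  new=[-4,4]  old=[0,1]  +wl: 
  step 10. node 2  ⊔preds=[-3,5]  new=[-2,5]  old=[-1,5]  +wl: 7
  step 11. node 0  ⊔preds=[-1,5]  new=[-2,5]  old=[-2,4]  +wl: 4
  step 12. node 3  ⊔preds=[-4,5]  new=[-5,5]  old=[-3,5]  +wl: 1,2
  step 13. node 5  ⊔preds=[-4,5]  new=[-5,5]  old=[-2,4]  +wl: 
  step 14. node 7  ⊔preds=[-2,5]  new=[-2,5]  old=[-1,5]  +wl: 0,3,5
  step 15. node 4  ⊔preds=[-5,5]  new=[-3,5]  stable
  step 16. node 1  ⊔preds=[-5,5]  new=[-5,4]  old=[-4,4]  +wl: 
  step 17. node 2  ⊔preds=[-5,5]  new=[-4,5]  old=[-2,5]  +wl: 7
  step 18. node 0  ⊔preds=[-2,5]  new=[-3,5]  old=[-2,5]  +wl: 4
  step 19. node 3  ⊔preds=[-5,5]  new=[-5,5]  stable
  step 20. node 5  ⊔preds=[-5,5]  new=[-5,5]  stable
  step 21. node 7  ⊔preds=[-4,5]  new=[-4,5]  old=[-2,5]  +wl: 0,2,3,5
  step 22. node 4  ⊔preds=[-5,5]  new=[-3,5]  stable
  step 23. node 0  ⊔preds=[-4,5]  new=[-5,5]  old=[-3,5]  +wl: 4
  step 24. node 2  ⊔preds=[-5,5]  new=[-4,5]  stable
  step 25. node 3  ⊔preds=[-5,5]  new=[-5,5]  stable
  step 26. node 5  ⊔preds=[-5,5]  new=[-5,5]  stable
  step 27. node 4  ⊔preds=[-5,5]  new=[-3,5]  stable

Least fixpoint reached:
  node 0: [-5,5]
  node 1: [-5,4]
  node 2: [-4,5]
  node 3: [-5,5]
  node 4: [-3,5]
  node 5: [-5,5]
  node 6: [1,2]
  node 7: [-4,5]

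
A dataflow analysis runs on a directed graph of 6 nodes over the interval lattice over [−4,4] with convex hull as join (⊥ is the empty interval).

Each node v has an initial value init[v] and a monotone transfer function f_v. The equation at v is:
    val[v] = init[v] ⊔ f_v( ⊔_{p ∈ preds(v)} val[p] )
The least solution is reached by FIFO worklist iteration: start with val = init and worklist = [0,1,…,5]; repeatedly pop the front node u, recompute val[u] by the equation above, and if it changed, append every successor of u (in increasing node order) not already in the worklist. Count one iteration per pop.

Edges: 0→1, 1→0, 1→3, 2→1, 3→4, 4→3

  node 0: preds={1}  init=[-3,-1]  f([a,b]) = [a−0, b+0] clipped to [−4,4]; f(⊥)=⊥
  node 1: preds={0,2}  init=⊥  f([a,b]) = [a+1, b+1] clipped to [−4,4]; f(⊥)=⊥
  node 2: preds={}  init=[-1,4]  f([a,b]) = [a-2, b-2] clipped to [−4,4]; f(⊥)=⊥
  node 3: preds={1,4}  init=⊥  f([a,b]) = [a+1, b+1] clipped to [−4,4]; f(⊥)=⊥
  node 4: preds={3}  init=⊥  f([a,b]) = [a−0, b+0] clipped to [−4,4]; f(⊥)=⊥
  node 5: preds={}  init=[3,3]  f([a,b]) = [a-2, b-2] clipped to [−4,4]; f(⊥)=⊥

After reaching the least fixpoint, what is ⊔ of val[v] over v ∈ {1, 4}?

Worklist (9 pops):
  #1 pop 0: in=⊥ → [-3,-1] (no change)
  #2 pop 1: in=[-3,4] → [-2,4] (was ⊥); enqueue [0]
  #3 pop 2: in=⊥ → [-1,4] (no change)
  #4 pop 3: in=[-2,4] → [-1,4] (was ⊥); enqueue []
  #5 pop 4: in=[-1,4] → [-1,4] (was ⊥); enqueue [3]
  #6 pop 5: in=⊥ → [3,3] (no change)
  #7 pop 0: in=[-2,4] → [-3,4] (was [-3,-1]); enqueue [1]
  #8 pop 3: in=[-2,4] → [-1,4] (no change)
  #9 pop 1: in=[-3,4] → [-2,4] (no change)

Fixpoint:
  val[0] = [-3,4]
  val[1] = [-2,4]
  val[2] = [-1,4]
  val[3] = [-1,4]
  val[4] = [-1,4]
  val[5] = [3,3]

[-2,4]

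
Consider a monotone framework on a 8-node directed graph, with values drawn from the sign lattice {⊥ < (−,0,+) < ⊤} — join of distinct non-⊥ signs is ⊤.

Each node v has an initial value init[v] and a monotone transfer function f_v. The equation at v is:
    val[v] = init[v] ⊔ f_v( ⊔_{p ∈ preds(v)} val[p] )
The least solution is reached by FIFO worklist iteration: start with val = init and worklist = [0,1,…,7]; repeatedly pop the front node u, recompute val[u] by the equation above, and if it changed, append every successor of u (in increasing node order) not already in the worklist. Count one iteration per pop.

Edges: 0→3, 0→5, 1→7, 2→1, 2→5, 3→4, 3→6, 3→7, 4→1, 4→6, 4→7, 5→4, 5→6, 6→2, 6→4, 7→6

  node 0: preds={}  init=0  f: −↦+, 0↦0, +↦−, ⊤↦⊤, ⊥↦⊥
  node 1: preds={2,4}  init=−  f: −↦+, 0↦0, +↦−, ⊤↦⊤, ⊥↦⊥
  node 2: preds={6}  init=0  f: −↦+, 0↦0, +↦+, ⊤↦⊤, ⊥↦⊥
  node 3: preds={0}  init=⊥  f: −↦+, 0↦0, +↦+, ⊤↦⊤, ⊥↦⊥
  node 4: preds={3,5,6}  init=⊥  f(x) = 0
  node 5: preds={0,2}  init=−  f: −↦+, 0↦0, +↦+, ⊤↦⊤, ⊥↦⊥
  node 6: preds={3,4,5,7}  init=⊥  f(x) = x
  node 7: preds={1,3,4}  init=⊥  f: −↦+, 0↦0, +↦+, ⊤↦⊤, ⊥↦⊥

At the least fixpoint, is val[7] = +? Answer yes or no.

Worklist (14 pops):
  #1 pop 0: in=⊥ → 0 (no change)
  #2 pop 1: in=0 → ⊤ (was −); enqueue []
  #3 pop 2: in=⊥ → 0 (no change)
  #4 pop 3: in=0 → 0 (was ⊥); enqueue []
  #5 pop 4: in=⊤ → 0 (was ⊥); enqueue [1]
  #6 pop 5: in=0 → ⊤ (was −); enqueue [4]
  #7 pop 6: in=⊤ → ⊤ (was ⊥); enqueue [2]
  #8 pop 7: in=⊤ → ⊤ (was ⊥); enqueue [6]
  #9 pop 1: in=0 → ⊤ (no change)
  #10 pop 4: in=⊤ → 0 (no change)
  #11 pop 2: in=⊤ → ⊤ (was 0); enqueue [1,5]
  #12 pop 6: in=⊤ → ⊤ (no change)
  #13 pop 1: in=⊤ → ⊤ (no change)
  #14 pop 5: in=⊤ → ⊤ (no change)

Fixpoint:
  val[0] = 0
  val[1] = ⊤
  val[2] = ⊤
  val[3] = 0
  val[4] = 0
  val[5] = ⊤
  val[6] = ⊤
  val[7] = ⊤

no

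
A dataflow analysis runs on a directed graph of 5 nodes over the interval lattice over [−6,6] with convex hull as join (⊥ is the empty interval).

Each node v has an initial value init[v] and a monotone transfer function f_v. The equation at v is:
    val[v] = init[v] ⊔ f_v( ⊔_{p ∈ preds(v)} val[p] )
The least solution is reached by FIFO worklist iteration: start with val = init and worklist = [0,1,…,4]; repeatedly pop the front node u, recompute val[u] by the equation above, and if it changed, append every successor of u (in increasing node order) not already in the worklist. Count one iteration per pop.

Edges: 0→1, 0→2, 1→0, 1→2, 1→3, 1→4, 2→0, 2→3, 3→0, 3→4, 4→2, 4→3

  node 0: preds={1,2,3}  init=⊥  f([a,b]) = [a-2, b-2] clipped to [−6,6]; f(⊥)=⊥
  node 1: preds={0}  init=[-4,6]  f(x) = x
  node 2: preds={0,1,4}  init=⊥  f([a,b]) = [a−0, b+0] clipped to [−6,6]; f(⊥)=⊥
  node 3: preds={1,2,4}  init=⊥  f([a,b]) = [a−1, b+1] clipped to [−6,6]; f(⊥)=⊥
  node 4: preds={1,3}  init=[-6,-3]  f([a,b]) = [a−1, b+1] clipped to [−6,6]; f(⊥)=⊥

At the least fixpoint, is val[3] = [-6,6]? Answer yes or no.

Worklist (8 pops):
  #1 pop 0: in=[-4,6] → [-6,4] (was ⊥); enqueue []
  #2 pop 1: in=[-6,4] → [-6,6] (was [-4,6]); enqueue [0]
  #3 pop 2: in=[-6,6] → [-6,6] (was ⊥); enqueue []
  #4 pop 3: in=[-6,6] → [-6,6] (was ⊥); enqueue []
  #5 pop 4: in=[-6,6] → [-6,6] (was [-6,-3]); enqueue [2,3]
  #6 pop 0: in=[-6,6] → [-6,4] (no change)
  #7 pop 2: in=[-6,6] → [-6,6] (no change)
  #8 pop 3: in=[-6,6] → [-6,6] (no change)

Fixpoint:
  val[0] = [-6,4]
  val[1] = [-6,6]
  val[2] = [-6,6]
  val[3] = [-6,6]
  val[4] = [-6,6]

yes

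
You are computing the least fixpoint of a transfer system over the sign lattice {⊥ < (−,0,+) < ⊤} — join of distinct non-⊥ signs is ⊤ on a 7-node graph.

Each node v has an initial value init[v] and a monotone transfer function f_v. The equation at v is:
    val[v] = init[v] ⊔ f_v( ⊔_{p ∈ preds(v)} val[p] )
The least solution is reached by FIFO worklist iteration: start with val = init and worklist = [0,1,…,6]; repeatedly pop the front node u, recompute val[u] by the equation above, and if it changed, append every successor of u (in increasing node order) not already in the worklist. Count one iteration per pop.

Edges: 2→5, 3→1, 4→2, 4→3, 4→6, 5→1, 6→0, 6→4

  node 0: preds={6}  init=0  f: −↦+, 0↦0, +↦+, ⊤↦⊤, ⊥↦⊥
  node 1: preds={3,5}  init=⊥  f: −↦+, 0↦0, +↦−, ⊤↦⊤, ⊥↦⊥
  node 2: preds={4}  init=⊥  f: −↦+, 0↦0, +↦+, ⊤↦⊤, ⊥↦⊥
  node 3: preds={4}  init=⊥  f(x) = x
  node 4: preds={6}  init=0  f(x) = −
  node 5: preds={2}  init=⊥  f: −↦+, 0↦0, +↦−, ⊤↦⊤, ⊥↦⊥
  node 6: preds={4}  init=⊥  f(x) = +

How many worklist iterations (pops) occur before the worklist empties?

14

Iteration log — 14 steps:
  step 1. node 0  ⊔preds=⊥  new=0  stable
  step 2. node 1  ⊔preds=⊥  new=⊥  stable
  step 3. node 2  ⊔preds=0  new=0  old=⊥  +wl: 
  step 4. node 3  ⊔preds=0  new=0  old=⊥  +wl: 1
  step 5. node 4  ⊔preds=⊥  new=⊤  old=0  +wl: 2,3
  step 6. node 5  ⊔preds=0  new=0  old=⊥  +wl: 
  step 7. node 6  ⊔preds=⊤  new=+  old=⊥  +wl: 0,4
  step 8. node 1  ⊔preds=0  new=0  old=⊥  +wl: 
  step 9. node 2  ⊔preds=⊤  new=⊤  old=0  +wl: 5
  step 10. node 3  ⊔preds=⊤  new=⊤  old=0  +wl: 1
  step 11. node 0  ⊔preds=+  new=⊤  old=0  +wl: 
  step 12. node 4  ⊔preds=+  new=⊤  stable
  step 13. node 5  ⊔preds=⊤  new=⊤  old=0  +wl: 
  step 14. node 1  ⊔preds=⊤  new=⊤  old=0  +wl: 

Least fixpoint reached:
  node 0: ⊤
  node 1: ⊤
  node 2: ⊤
  node 3: ⊤
  node 4: ⊤
  node 5: ⊤
  node 6: +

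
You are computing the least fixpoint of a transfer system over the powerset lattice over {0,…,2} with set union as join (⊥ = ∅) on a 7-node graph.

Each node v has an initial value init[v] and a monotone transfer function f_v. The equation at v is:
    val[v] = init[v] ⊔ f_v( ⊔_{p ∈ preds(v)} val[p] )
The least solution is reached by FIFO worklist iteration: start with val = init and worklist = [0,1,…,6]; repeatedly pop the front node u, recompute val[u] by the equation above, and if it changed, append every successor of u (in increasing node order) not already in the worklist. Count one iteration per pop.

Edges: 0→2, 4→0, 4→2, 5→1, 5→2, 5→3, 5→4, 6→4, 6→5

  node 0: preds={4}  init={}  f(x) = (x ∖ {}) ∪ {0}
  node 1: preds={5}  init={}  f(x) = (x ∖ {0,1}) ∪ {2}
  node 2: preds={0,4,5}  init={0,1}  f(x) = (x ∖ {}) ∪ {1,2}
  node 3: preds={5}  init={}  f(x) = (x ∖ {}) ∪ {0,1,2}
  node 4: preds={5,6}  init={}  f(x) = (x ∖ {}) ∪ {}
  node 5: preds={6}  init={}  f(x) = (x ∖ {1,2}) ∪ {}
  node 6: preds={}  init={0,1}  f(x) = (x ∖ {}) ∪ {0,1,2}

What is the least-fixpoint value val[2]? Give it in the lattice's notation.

Trace (15 dequeues):
  [1] u=0 | in {} | out {0} | prev {} | push {}
  [2] u=1 | in {} | out {2} | prev {} | push {}
  [3] u=2 | in {0} | out {0,1,2} | prev {0,1} | push {}
  [4] u=3 | in {} | out {0,1,2} | prev {} | push {}
  [5] u=4 | in {0,1} | out {0,1} | prev {} | push {0,2}
  [6] u=5 | in {0,1} | out {0} | prev {} | push {1,3,4}
  [7] u=6 | in {} | out {0,1,2} | prev {0,1} | push {5}
  [8] u=0 | in {0,1} | out {0,1} | prev {0} | push {}
  [9] u=2 | in {0,1} | out {0,1,2} | ==
  [10] u=1 | in {0} | out {2} | ==
  [11] u=3 | in {0} | out {0,1,2} | ==
  [12] u=4 | in {0,1,2} | out {0,1,2} | prev {0,1} | push {0,2}
  [13] u=5 | in {0,1,2} | out {0} | ==
  [14] u=0 | in {0,1,2} | out {0,1,2} | prev {0,1} | push {}
  [15] u=2 | in {0,1,2} | out {0,1,2} | ==

Converged values:
  [0] {0,1,2}
  [1] {2}
  [2] {0,1,2}
  [3] {0,1,2}
  [4] {0,1,2}
  [5] {0}
  [6] {0,1,2}

{0,1,2}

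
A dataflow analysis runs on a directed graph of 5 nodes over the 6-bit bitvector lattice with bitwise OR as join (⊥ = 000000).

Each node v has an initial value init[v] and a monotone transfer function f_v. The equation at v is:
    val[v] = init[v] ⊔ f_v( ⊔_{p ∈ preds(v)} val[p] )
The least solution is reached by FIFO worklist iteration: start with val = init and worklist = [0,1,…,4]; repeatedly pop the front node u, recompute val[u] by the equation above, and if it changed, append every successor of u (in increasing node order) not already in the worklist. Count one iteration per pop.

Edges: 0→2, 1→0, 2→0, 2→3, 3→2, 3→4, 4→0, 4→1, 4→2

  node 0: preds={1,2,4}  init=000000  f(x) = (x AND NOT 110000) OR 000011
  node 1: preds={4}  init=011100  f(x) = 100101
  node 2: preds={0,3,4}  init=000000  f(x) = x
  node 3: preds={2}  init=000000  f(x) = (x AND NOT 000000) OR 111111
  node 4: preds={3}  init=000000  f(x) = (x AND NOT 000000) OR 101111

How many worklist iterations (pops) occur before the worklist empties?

10

Worklist (10 pops):
  #1 pop 0: in=011100 → 001111 (was 000000); enqueue []
  #2 pop 1: in=000000 → 111101 (was 011100); enqueue [0]
  #3 pop 2: in=001111 → 001111 (was 000000); enqueue []
  #4 pop 3: in=001111 → 111111 (was 000000); enqueue [2]
  #5 pop 4: in=111111 → 111111 (was 000000); enqueue [1]
  #6 pop 0: in=111111 → 001111 (no change)
  #7 pop 2: in=111111 → 111111 (was 001111); enqueue [0,3]
  #8 pop 1: in=111111 → 111101 (no change)
  #9 pop 0: in=111111 → 001111 (no change)
  #10 pop 3: in=111111 → 111111 (no change)

Fixpoint:
  val[0] = 001111
  val[1] = 111101
  val[2] = 111111
  val[3] = 111111
  val[4] = 111111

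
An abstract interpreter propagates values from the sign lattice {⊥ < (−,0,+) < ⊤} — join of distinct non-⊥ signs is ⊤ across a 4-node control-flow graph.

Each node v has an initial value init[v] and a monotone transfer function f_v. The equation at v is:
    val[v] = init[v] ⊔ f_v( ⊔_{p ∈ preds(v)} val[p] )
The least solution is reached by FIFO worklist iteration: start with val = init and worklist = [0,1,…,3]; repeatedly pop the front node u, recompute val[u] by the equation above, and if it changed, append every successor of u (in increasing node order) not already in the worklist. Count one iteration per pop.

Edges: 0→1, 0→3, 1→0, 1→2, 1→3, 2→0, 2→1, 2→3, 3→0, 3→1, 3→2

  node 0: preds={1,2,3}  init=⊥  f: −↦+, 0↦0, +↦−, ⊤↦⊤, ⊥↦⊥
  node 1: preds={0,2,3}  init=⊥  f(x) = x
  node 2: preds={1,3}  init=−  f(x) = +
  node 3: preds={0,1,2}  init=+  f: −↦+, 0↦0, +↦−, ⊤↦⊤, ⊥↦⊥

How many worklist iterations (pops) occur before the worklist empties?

Trace (7 dequeues):
  [1] u=0 | in ⊤ | out ⊤ | prev ⊥ | push {}
  [2] u=1 | in ⊤ | out ⊤ | prev ⊥ | push {0}
  [3] u=2 | in ⊤ | out ⊤ | prev − | push {1}
  [4] u=3 | in ⊤ | out ⊤ | prev + | push {2}
  [5] u=0 | in ⊤ | out ⊤ | ==
  [6] u=1 | in ⊤ | out ⊤ | ==
  [7] u=2 | in ⊤ | out ⊤ | ==

Converged values:
  [0] ⊤
  [1] ⊤
  [2] ⊤
  [3] ⊤

7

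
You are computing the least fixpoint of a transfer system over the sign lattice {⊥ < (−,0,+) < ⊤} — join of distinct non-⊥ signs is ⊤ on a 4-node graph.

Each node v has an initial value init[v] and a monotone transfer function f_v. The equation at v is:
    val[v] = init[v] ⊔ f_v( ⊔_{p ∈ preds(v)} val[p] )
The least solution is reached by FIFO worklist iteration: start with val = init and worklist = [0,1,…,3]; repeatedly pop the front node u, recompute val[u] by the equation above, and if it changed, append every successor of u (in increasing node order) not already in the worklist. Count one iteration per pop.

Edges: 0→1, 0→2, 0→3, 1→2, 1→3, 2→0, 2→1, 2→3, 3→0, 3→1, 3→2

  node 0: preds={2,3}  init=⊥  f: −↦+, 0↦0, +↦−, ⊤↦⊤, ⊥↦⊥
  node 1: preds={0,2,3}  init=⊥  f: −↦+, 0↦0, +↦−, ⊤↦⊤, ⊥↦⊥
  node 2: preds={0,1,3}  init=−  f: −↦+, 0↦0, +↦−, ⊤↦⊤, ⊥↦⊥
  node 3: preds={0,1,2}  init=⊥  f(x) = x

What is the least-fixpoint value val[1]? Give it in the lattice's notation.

Worklist (8 pops):
  #1 pop 0: in=− → + (was ⊥); enqueue []
  #2 pop 1: in=⊤ → ⊤ (was ⊥); enqueue []
  #3 pop 2: in=⊤ → ⊤ (was −); enqueue [0,1]
  #4 pop 3: in=⊤ → ⊤ (was ⊥); enqueue [2]
  #5 pop 0: in=⊤ → ⊤ (was +); enqueue [3]
  #6 pop 1: in=⊤ → ⊤ (no change)
  #7 pop 2: in=⊤ → ⊤ (no change)
  #8 pop 3: in=⊤ → ⊤ (no change)

Fixpoint:
  val[0] = ⊤
  val[1] = ⊤
  val[2] = ⊤
  val[3] = ⊤

⊤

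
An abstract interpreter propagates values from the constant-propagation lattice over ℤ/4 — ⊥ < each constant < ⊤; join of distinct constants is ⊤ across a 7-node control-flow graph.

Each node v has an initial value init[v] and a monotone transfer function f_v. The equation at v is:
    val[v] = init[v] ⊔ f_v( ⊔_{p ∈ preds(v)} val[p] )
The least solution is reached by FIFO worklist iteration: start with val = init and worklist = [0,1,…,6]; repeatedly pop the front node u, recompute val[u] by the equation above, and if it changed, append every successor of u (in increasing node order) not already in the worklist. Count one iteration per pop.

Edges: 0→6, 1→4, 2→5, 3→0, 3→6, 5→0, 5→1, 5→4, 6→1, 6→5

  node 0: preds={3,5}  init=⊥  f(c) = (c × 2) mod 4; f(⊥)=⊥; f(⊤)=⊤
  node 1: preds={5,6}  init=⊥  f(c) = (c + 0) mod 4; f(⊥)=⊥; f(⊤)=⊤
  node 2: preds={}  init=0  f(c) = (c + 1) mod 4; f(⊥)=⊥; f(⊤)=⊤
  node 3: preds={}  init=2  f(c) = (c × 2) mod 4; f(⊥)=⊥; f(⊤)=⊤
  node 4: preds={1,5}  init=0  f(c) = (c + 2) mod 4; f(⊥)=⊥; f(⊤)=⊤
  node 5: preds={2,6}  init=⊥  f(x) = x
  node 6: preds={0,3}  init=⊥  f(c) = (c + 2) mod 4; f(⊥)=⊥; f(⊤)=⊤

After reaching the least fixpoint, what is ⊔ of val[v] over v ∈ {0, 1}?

⊤

Trace (15 dequeues):
  [1] u=0 | in 2 | out 0 | prev ⊥ | push {}
  [2] u=1 | in ⊥ | out ⊥ | ==
  [3] u=2 | in ⊥ | out 0 | ==
  [4] u=3 | in ⊥ | out 2 | ==
  [5] u=4 | in ⊥ | out 0 | ==
  [6] u=5 | in 0 | out 0 | prev ⊥ | push {0,1,4}
  [7] u=6 | in ⊤ | out ⊤ | prev ⊥ | push {5}
  [8] u=0 | in ⊤ | out ⊤ | prev 0 | push {6}
  [9] u=1 | in ⊤ | out ⊤ | prev ⊥ | push {}
  [10] u=4 | in ⊤ | out ⊤ | prev 0 | push {}
  [11] u=5 | in ⊤ | out ⊤ | prev 0 | push {0,1,4}
  [12] u=6 | in ⊤ | out ⊤ | ==
  [13] u=0 | in ⊤ | out ⊤ | ==
  [14] u=1 | in ⊤ | out ⊤ | ==
  [15] u=4 | in ⊤ | out ⊤ | ==

Converged values:
  [0] ⊤
  [1] ⊤
  [2] 0
  [3] 2
  [4] ⊤
  [5] ⊤
  [6] ⊤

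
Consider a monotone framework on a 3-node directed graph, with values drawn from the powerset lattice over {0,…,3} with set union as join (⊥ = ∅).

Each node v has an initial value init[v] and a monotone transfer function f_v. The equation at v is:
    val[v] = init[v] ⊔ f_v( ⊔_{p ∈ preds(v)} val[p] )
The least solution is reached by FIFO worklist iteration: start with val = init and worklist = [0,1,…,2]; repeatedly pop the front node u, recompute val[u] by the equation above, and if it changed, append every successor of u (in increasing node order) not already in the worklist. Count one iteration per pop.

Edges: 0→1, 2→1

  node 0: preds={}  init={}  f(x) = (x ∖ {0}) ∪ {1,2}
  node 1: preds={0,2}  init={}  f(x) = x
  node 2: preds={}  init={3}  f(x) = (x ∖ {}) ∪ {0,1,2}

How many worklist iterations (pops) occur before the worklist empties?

4

Iteration log — 4 steps:
  step 1. node 0  ⊔preds={}  new={1,2}  old={}  +wl: 
  step 2. node 1  ⊔preds={1,2,3}  new={1,2,3}  old={}  +wl: 
  step 3. node 2  ⊔preds={}  new={0,1,2,3}  old={3}  +wl: 1
  step 4. node 1  ⊔preds={0,1,2,3}  new={0,1,2,3}  old={1,2,3}  +wl: 

Least fixpoint reached:
  node 0: {1,2}
  node 1: {0,1,2,3}
  node 2: {0,1,2,3}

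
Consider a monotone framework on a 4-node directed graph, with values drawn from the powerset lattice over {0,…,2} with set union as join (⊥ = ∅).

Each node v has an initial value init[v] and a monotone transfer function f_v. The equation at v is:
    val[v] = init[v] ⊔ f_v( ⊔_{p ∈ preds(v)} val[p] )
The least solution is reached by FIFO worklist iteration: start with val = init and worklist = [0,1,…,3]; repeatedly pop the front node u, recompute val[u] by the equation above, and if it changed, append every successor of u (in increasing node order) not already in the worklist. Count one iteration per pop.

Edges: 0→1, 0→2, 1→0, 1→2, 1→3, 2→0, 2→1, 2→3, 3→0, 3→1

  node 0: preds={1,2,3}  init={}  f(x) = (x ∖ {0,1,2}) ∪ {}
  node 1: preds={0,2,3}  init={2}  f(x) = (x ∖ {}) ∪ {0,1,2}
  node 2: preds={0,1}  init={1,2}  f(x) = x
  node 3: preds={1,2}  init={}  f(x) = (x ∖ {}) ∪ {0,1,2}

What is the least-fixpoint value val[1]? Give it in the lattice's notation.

Trace (6 dequeues):
  [1] u=0 | in {1,2} | out {} | ==
  [2] u=1 | in {1,2} | out {0,1,2} | prev {2} | push {0}
  [3] u=2 | in {0,1,2} | out {0,1,2} | prev {1,2} | push {1}
  [4] u=3 | in {0,1,2} | out {0,1,2} | prev {} | push {}
  [5] u=0 | in {0,1,2} | out {} | ==
  [6] u=1 | in {0,1,2} | out {0,1,2} | ==

Converged values:
  [0] {}
  [1] {0,1,2}
  [2] {0,1,2}
  [3] {0,1,2}

{0,1,2}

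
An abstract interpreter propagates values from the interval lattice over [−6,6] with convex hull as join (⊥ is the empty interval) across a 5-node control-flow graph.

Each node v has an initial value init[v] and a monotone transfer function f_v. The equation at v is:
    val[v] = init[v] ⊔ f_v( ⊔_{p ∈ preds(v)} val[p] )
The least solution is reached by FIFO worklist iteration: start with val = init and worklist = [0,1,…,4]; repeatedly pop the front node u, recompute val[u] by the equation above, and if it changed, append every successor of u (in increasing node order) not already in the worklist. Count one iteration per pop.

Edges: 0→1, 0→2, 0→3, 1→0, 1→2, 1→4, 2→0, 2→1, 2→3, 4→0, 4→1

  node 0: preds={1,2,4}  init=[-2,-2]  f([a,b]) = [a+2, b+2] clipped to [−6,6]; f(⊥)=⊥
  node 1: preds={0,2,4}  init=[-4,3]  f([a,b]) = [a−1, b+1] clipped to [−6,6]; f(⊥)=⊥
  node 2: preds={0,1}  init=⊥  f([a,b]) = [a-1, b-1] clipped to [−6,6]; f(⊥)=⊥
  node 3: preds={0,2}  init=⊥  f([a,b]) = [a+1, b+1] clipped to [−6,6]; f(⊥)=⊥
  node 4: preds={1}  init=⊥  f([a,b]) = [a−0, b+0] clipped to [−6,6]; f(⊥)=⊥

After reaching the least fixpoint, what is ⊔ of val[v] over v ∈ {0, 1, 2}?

[-6,6]

Trace (15 dequeues):
  [1] u=0 | in [-4,3] | out [-2,5] | prev [-2,-2] | push {}
  [2] u=1 | in [-2,5] | out [-4,6] | prev [-4,3] | push {0}
  [3] u=2 | in [-4,6] | out [-5,5] | prev ⊥ | push {1}
  [4] u=3 | in [-5,5] | out [-4,6] | prev ⊥ | push {}
  [5] u=4 | in [-4,6] | out [-4,6] | prev ⊥ | push {}
  [6] u=0 | in [-5,6] | out [-3,6] | prev [-2,5] | push {2,3}
  [7] u=1 | in [-5,6] | out [-6,6] | prev [-4,6] | push {0,4}
  [8] u=2 | in [-6,6] | out [-6,5] | prev [-5,5] | push {1}
  [9] u=3 | in [-6,6] | out [-5,6] | prev [-4,6] | push {}
  [10] u=0 | in [-6,6] | out [-4,6] | prev [-3,6] | push {2,3}
  [11] u=4 | in [-6,6] | out [-6,6] | prev [-4,6] | push {0}
  [12] u=1 | in [-6,6] | out [-6,6] | ==
  [13] u=2 | in [-6,6] | out [-6,5] | ==
  [14] u=3 | in [-6,6] | out [-5,6] | ==
  [15] u=0 | in [-6,6] | out [-4,6] | ==

Converged values:
  [0] [-4,6]
  [1] [-6,6]
  [2] [-6,5]
  [3] [-5,6]
  [4] [-6,6]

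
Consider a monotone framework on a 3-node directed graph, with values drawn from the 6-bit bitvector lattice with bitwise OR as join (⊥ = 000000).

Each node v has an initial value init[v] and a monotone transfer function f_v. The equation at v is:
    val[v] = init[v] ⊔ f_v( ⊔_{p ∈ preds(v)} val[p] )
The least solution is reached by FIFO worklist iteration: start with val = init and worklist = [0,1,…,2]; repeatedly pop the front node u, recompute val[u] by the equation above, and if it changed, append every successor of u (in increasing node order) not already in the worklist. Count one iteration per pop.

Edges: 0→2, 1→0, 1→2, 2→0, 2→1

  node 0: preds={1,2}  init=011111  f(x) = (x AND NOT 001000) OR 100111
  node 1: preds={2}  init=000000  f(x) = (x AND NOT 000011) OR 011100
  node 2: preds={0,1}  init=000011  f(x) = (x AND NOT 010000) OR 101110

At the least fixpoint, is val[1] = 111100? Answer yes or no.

yes

Worklist (7 pops):
  #1 pop 0: in=000011 → 111111 (was 011111); enqueue []
  #2 pop 1: in=000011 → 011100 (was 000000); enqueue [0]
  #3 pop 2: in=111111 → 101111 (was 000011); enqueue [1]
  #4 pop 0: in=111111 → 111111 (no change)
  #5 pop 1: in=101111 → 111100 (was 011100); enqueue [0,2]
  #6 pop 0: in=111111 → 111111 (no change)
  #7 pop 2: in=111111 → 101111 (no change)

Fixpoint:
  val[0] = 111111
  val[1] = 111100
  val[2] = 101111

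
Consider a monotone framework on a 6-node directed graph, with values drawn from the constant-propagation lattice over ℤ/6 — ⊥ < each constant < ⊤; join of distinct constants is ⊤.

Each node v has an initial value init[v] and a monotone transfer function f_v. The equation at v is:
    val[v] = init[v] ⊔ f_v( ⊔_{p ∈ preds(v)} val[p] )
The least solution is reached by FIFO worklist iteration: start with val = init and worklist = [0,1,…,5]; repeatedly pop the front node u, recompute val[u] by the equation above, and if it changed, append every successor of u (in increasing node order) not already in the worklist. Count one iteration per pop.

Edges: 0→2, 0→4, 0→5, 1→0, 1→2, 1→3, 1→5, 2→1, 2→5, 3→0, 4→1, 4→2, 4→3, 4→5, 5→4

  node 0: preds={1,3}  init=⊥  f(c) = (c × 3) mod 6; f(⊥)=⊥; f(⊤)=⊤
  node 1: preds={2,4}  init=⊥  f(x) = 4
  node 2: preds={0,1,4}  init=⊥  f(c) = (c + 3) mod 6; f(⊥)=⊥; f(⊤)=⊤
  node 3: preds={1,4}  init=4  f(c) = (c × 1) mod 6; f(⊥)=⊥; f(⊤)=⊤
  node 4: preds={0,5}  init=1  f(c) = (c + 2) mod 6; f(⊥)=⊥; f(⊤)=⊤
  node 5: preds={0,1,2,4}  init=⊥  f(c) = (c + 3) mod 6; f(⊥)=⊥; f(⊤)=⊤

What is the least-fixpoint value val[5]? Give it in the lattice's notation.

⊤

Iteration log — 12 steps:
  step 1. node 0  ⊔preds=4  new=0  old=⊥  +wl: 
  step 2. node 1  ⊔preds=1  new=4  old=⊥  +wl: 0
  step 3. node 2  ⊔preds=⊤  new=⊤  old=⊥  +wl: 1
  step 4. node 3  ⊔preds=⊤  new=⊤  old=4  +wl: 
  step 5. node 4  ⊔preds=0  new=⊤  old=1  +wl: 2,3
  step 6. node 5  ⊔preds=⊤  new=⊤  old=⊥  +wl: 4
  step 7. node 0  ⊔preds=⊤  new=⊤  old=0  +wl: 5
  step 8. node 1  ⊔preds=⊤  new=4  stable
  step 9. node 2  ⊔preds=⊤  new=⊤  stable
  step 10. node 3  ⊔preds=⊤  new=⊤  stable
  step 11. node 4  ⊔preds=⊤  new=⊤  stable
  step 12. node 5  ⊔preds=⊤  new=⊤  stable

Least fixpoint reached:
  node 0: ⊤
  node 1: 4
  node 2: ⊤
  node 3: ⊤
  node 4: ⊤
  node 5: ⊤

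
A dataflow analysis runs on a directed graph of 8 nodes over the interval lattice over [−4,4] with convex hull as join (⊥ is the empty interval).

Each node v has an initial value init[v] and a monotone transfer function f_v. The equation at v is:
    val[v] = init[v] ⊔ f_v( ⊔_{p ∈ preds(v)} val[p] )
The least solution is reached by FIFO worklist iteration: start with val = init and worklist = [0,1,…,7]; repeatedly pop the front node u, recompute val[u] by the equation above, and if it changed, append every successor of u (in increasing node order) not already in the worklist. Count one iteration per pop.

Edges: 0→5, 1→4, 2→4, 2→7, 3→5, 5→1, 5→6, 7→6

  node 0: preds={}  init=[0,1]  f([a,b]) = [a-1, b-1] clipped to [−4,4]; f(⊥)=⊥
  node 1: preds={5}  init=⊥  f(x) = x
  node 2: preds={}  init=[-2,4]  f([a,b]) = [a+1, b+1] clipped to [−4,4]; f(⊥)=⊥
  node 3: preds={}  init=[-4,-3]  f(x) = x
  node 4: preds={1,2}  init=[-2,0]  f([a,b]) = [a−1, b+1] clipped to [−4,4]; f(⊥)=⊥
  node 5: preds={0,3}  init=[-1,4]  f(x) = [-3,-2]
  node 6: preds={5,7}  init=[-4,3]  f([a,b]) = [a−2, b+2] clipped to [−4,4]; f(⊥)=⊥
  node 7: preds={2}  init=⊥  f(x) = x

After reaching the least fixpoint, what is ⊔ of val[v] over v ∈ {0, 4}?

[-4,4]

Worklist (11 pops):
  #1 pop 0: in=⊥ → [0,1] (no change)
  #2 pop 1: in=[-1,4] → [-1,4] (was ⊥); enqueue []
  #3 pop 2: in=⊥ → [-2,4] (no change)
  #4 pop 3: in=⊥ → [-4,-3] (no change)
  #5 pop 4: in=[-2,4] → [-3,4] (was [-2,0]); enqueue []
  #6 pop 5: in=[-4,1] → [-3,4] (was [-1,4]); enqueue [1]
  #7 pop 6: in=[-3,4] → [-4,4] (was [-4,3]); enqueue []
  #8 pop 7: in=[-2,4] → [-2,4] (was ⊥); enqueue [6]
  #9 pop 1: in=[-3,4] → [-3,4] (was [-1,4]); enqueue [4]
  #10 pop 6: in=[-3,4] → [-4,4] (no change)
  #11 pop 4: in=[-3,4] → [-4,4] (was [-3,4]); enqueue []

Fixpoint:
  val[0] = [0,1]
  val[1] = [-3,4]
  val[2] = [-2,4]
  val[3] = [-4,-3]
  val[4] = [-4,4]
  val[5] = [-3,4]
  val[6] = [-4,4]
  val[7] = [-2,4]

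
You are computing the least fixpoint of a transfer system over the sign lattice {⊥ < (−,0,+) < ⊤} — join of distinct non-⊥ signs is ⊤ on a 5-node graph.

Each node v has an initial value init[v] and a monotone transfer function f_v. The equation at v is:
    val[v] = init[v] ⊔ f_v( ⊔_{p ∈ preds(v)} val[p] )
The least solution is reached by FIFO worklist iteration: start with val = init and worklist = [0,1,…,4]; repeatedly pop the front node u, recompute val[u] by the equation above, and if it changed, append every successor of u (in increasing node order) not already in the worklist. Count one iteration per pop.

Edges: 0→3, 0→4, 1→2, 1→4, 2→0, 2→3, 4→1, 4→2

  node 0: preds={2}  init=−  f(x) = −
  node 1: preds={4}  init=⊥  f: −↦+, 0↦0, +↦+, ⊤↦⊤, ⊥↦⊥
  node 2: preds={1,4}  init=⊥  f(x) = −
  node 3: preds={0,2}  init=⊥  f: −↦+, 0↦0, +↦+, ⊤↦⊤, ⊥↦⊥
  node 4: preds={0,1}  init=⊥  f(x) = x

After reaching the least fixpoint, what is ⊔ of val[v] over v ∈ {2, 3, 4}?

⊤

Worklist (12 pops):
  #1 pop 0: in=⊥ → − (no change)
  #2 pop 1: in=⊥ → ⊥ (no change)
  #3 pop 2: in=⊥ → − (was ⊥); enqueue [0]
  #4 pop 3: in=− → + (was ⊥); enqueue []
  #5 pop 4: in=− → − (was ⊥); enqueue [1,2]
  #6 pop 0: in=− → − (no change)
  #7 pop 1: in=− → + (was ⊥); enqueue [4]
  #8 pop 2: in=⊤ → − (no change)
  #9 pop 4: in=⊤ → ⊤ (was −); enqueue [1,2]
  #10 pop 1: in=⊤ → ⊤ (was +); enqueue [4]
  #11 pop 2: in=⊤ → − (no change)
  #12 pop 4: in=⊤ → ⊤ (no change)

Fixpoint:
  val[0] = −
  val[1] = ⊤
  val[2] = −
  val[3] = +
  val[4] = ⊤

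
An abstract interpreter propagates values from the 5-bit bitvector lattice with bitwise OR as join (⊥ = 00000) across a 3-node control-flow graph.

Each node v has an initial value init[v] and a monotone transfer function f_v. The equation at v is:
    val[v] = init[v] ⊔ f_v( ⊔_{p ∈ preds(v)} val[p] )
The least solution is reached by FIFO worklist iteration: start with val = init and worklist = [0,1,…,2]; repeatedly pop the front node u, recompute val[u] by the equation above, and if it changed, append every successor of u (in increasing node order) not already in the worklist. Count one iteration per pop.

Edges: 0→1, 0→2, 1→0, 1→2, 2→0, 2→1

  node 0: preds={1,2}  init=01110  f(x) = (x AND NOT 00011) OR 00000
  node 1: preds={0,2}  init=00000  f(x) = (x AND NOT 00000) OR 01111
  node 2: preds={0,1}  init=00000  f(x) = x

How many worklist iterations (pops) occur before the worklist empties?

Trace (5 dequeues):
  [1] u=0 | in 00000 | out 01110 | ==
  [2] u=1 | in 01110 | out 01111 | prev 00000 | push {0}
  [3] u=2 | in 01111 | out 01111 | prev 00000 | push {1}
  [4] u=0 | in 01111 | out 01110 | ==
  [5] u=1 | in 01111 | out 01111 | ==

Converged values:
  [0] 01110
  [1] 01111
  [2] 01111

5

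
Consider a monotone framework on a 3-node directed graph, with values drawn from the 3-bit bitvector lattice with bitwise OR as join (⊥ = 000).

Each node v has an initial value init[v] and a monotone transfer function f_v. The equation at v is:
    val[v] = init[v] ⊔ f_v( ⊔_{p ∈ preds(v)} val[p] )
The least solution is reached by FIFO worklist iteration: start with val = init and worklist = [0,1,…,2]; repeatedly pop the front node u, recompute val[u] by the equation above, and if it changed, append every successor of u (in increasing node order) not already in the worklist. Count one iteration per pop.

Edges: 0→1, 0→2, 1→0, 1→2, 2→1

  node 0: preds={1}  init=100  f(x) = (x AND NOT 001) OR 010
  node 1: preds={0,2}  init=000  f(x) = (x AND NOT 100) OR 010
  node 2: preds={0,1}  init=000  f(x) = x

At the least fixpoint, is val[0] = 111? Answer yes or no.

no

Worklist (5 pops):
  #1 pop 0: in=000 → 110 (was 100); enqueue []
  #2 pop 1: in=110 → 010 (was 000); enqueue [0]
  #3 pop 2: in=110 → 110 (was 000); enqueue [1]
  #4 pop 0: in=010 → 110 (no change)
  #5 pop 1: in=110 → 010 (no change)

Fixpoint:
  val[0] = 110
  val[1] = 010
  val[2] = 110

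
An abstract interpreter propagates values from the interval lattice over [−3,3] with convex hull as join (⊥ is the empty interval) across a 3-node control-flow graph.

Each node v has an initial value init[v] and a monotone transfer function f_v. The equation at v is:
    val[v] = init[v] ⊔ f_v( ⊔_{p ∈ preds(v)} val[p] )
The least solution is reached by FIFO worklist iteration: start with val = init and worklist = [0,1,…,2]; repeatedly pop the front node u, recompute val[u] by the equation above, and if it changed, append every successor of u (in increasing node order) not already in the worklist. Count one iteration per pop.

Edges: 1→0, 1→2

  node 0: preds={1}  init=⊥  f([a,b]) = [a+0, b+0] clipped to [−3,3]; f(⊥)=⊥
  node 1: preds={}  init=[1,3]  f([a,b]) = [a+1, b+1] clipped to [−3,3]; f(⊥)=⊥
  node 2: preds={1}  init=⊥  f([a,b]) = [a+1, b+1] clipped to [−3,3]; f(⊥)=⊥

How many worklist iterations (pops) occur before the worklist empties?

3

Trace (3 dequeues):
  [1] u=0 | in [1,3] | out [1,3] | prev ⊥ | push {}
  [2] u=1 | in ⊥ | out [1,3] | ==
  [3] u=2 | in [1,3] | out [2,3] | prev ⊥ | push {}

Converged values:
  [0] [1,3]
  [1] [1,3]
  [2] [2,3]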